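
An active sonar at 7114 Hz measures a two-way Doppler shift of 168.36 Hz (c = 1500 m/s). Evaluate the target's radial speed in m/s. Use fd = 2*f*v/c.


From fd = 2*f*v/c, v = c*fd/(2*f) = 1500 * 168.36 / (2*7114) = 17.75

17.75 m/s


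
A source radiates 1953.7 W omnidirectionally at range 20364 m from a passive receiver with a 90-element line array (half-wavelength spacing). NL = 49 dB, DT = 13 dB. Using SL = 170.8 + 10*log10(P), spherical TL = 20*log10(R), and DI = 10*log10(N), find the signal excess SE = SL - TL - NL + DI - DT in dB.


Step 1: SL = 170.8 + 10*log10(1953.7) = 203.71 dB
Step 2: TL = 20*log10(20364) = 86.18 dB
Step 3: DI = 10*log10(90) = 19.54 dB
Step 4: SE = SL - TL - NL + DI - DT = 203.71 - 86.18 - 49 + 19.54 - 13 = 75.07

75.07 dB


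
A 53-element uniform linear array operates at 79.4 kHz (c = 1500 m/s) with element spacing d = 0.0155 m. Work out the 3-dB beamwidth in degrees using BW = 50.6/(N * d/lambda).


1.16 deg


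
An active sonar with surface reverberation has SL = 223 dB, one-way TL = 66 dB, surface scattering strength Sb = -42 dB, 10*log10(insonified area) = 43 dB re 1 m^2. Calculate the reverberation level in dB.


RL = SL - 2*TL + Sb + 10*log10(A) = 223 - 2*66 + (-42) + 43 = 92

92 dB


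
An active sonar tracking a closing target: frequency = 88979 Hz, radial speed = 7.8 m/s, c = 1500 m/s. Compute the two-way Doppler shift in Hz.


fd = 2*f*v/c = 2 * 88979 * 7.8 / 1500 = 925.38

925.38 Hz


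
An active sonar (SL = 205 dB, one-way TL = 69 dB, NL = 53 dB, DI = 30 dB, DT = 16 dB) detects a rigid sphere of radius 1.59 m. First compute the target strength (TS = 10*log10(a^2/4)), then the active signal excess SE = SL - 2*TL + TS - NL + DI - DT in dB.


Step 1: TS = 10*log10(1.59^2/4) = -1.99 dB
Step 2: SE = SL - 2*TL + TS - NL + DI - DT = 205 - 2*69 + (-1.99) - 53 + 30 - 16 = 26.01

26.01 dB


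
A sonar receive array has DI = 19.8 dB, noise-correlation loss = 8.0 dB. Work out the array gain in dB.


AG = DI - L_corr = 19.8 - 8.0 = 11.8

11.8 dB


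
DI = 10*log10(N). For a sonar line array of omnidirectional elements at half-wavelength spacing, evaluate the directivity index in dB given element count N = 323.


DI = 10*log10(323) = 25.09

25.09 dB


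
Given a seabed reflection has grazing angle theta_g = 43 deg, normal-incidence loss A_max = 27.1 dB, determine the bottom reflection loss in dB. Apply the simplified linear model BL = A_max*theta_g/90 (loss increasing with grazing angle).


12.95 dB


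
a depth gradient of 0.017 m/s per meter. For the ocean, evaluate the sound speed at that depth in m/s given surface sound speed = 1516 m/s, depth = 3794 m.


1580.498 m/s


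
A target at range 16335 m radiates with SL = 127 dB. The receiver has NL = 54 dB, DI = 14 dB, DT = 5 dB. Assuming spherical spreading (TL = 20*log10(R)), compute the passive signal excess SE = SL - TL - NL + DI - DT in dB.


Step 1: TL = 20*log10(16335) = 84.26 dB
Step 2: SE = 127 - 84.26 - 54 + 14 - 5 = -2.26

-2.26 dB


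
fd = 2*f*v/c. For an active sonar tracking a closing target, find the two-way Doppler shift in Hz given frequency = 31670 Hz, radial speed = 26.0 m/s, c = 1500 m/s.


1097.89 Hz


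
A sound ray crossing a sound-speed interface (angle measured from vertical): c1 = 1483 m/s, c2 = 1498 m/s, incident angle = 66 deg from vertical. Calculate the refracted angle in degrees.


sin(theta2) = (c2/c1)*sin(theta1) = (1498/1483)*sin(66 deg) = 0.92279
theta2 = arcsin(0.92279) = 67.34

67.34 deg


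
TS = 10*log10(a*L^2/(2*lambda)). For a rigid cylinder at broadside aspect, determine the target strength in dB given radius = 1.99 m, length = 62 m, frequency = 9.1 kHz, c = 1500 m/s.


lambda = 1500/9100 = 0.16484 m
TS = 10*log10(1.99*62^2/(2*0.16484)) = 43.66

43.66 dB


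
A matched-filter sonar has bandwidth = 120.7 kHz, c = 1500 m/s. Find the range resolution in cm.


dR = c/(2*BW) = 1500 / (2 * 120.7e3) = 0.0062 m = 0.62 cm

0.62 cm


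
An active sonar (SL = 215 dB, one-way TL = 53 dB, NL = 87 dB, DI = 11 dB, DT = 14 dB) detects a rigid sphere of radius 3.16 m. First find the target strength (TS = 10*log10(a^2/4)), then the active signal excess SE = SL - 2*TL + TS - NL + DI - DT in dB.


Step 1: TS = 10*log10(3.16^2/4) = 3.97 dB
Step 2: SE = SL - 2*TL + TS - NL + DI - DT = 215 - 2*53 + (3.97) - 87 + 11 - 14 = 22.97

22.97 dB


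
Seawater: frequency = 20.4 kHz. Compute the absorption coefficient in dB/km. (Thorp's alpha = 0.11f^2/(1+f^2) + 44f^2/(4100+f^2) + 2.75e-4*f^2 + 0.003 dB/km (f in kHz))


4.282 dB/km


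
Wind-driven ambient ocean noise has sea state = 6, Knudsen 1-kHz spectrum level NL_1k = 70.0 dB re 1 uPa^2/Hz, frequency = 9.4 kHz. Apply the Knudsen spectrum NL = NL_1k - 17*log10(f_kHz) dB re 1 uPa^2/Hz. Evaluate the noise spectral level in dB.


NL = NL_1k - 17*log10(f_kHz) = 70.0 - 17*log10(9.4) = 70.0 - (16.54) = 53.46

53.46 dB


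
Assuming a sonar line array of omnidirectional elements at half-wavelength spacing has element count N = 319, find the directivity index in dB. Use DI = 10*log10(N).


DI = 10*log10(319) = 25.04

25.04 dB


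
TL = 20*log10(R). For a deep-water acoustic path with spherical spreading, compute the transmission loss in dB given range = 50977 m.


TL = 20*log10(50977) = 94.15

94.15 dB


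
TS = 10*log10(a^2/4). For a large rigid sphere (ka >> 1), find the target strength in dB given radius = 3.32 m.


4.4 dB


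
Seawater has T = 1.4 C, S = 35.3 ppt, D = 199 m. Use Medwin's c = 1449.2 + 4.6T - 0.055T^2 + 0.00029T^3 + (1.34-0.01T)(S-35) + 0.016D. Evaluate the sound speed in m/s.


c = 1449.2 + 4.6*1.4 - 0.055*1.4^2 + 0.00029*1.4^3 + (1.34 - 0.01*1.4)*(35.3 - 35) + 0.016*199 = 1459.11

1459.11 m/s


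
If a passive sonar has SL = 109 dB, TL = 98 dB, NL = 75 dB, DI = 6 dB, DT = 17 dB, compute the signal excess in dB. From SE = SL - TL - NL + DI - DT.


SE = SL - TL - NL + DI - DT = 109 - 98 - 75 + 6 - 17 = -75

-75 dB


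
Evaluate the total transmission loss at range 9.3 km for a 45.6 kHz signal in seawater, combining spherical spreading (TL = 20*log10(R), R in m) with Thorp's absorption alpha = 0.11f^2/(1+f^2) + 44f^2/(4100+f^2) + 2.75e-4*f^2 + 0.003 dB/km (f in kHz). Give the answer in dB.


Step 1 (Thorp): alpha = 0.11*2079.36/(1+2079.36) + 44*2079.36/(4100+2079.36) + 2.75e-4*2079.36 + 0.003 = 15.4908 dB/km
Step 2: TL_spread = 20*log10(9300) = 79.37 dB
Step 3: TL_abs = alpha*R = 15.4908 * 9.3 = 144.06 dB
Step 4: TL_total = 79.37 + 144.06 = 223.43

223.43 dB


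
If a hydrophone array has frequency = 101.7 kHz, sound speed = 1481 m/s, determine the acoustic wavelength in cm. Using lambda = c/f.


lambda = c/f = 1481 / 101700 = 0.0146 m = 1.46 cm

1.46 cm


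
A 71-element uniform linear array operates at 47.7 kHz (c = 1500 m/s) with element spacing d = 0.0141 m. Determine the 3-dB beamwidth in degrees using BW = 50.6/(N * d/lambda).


1.59 deg


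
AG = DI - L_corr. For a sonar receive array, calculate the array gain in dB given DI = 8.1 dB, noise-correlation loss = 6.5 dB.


1.6 dB


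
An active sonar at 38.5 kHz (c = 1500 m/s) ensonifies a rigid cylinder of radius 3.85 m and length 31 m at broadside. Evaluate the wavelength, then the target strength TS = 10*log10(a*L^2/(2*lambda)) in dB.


Step 1: lambda = c/f = 1500/38500 = 0.03896 m
Step 2: TS = 10*log10(a*L^2/(2*lambda)) = 10*log10(3.85*31^2/(2*0.03896)) = 46.77

46.77 dB


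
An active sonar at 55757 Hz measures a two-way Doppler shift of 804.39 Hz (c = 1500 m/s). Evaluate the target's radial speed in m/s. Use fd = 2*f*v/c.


10.82 m/s


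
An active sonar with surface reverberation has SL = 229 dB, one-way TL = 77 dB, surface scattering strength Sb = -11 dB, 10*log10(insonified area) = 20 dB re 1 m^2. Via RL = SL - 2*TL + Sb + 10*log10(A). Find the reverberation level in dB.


RL = SL - 2*TL + Sb + 10*log10(A) = 229 - 2*77 + (-11) + 20 = 84

84 dB


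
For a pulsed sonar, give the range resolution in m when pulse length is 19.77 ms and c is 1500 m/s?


dR = c*tau/2 = 1500 * 19.77e-3 / 2 = 14.8275

14.8275 m


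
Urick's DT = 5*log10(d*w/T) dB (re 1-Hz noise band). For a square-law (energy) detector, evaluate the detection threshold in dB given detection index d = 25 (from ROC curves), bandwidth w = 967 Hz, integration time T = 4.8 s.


18.51 dB


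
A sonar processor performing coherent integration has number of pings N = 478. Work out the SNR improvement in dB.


Gain = 10*log10(478) = 26.79

26.79 dB


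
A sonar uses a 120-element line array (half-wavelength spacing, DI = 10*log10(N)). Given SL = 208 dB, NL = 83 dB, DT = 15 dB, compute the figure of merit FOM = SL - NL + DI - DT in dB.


Step 1: DI = 10*log10(120) = 20.79 dB
Step 2: FOM = SL - NL + DI - DT = 208 - 83 + 20.79 - 15 = 130.79

130.79 dB


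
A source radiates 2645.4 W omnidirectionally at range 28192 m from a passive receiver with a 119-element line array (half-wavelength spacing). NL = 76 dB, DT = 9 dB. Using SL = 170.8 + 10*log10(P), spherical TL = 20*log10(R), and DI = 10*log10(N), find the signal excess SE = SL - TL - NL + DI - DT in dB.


Step 1: SL = 170.8 + 10*log10(2645.4) = 205.02 dB
Step 2: TL = 20*log10(28192) = 89.0 dB
Step 3: DI = 10*log10(119) = 20.76 dB
Step 4: SE = SL - TL - NL + DI - DT = 205.02 - 89.0 - 76 + 20.76 - 9 = 51.78

51.78 dB


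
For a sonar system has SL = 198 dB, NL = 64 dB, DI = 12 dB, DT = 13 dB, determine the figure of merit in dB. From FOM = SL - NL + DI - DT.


133 dB


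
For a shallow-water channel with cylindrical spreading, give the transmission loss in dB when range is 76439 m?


48.83 dB


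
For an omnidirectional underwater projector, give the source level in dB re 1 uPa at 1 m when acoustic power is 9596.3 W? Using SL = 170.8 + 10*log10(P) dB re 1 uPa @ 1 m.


SL = 170.8 + 10*log10(9596.3) = 170.8 + 39.82 = 210.62

210.62 dB


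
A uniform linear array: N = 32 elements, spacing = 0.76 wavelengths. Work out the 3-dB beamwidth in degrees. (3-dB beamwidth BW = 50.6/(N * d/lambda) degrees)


BW = 50.6 / (32 * 0.76) = 50.6 / 24.32 = 2.08

2.08 deg


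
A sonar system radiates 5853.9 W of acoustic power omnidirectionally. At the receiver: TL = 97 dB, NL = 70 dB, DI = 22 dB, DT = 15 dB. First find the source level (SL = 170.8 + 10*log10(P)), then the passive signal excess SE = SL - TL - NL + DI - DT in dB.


Step 1: SL = 170.8 + 10*log10(5853.9) = 208.47 dB
Step 2: SE = SL - TL - NL + DI - DT = 208.47 - 97 - 70 + 22 - 15 = 48.47

48.47 dB


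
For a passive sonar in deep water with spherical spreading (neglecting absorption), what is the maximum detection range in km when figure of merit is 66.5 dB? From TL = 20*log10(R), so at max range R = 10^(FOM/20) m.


At max range FOM = TL, so 20*log10(R) = 66.5
R = 10^(66.5/20) = 2113.49 m = 2.11 km

2.11 km


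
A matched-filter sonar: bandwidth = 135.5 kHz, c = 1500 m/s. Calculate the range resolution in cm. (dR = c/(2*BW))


dR = c/(2*BW) = 1500 / (2 * 135.5e3) = 0.0055 m = 0.55 cm

0.55 cm


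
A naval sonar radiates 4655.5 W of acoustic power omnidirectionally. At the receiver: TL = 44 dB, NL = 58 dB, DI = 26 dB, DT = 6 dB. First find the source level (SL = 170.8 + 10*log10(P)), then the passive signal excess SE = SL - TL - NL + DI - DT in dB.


Step 1: SL = 170.8 + 10*log10(4655.5) = 207.48 dB
Step 2: SE = SL - TL - NL + DI - DT = 207.48 - 44 - 58 + 26 - 6 = 125.48

125.48 dB


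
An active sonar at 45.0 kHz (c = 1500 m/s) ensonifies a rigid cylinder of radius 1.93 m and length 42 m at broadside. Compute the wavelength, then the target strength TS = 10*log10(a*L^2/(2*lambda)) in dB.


Step 1: lambda = c/f = 1500/45000 = 0.03333 m
Step 2: TS = 10*log10(a*L^2/(2*lambda)) = 10*log10(1.93*42^2/(2*0.03333)) = 47.08

47.08 dB


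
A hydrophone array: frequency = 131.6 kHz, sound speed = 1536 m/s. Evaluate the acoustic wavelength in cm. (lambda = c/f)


lambda = c/f = 1536 / 131600 = 0.0117 m = 1.17 cm

1.17 cm


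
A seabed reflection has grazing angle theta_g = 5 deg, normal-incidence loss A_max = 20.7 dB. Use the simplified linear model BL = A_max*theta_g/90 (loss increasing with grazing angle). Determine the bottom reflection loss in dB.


BL = A_max * theta_g / 90 = 20.7 * 5 / 90 = 1.15

1.15 dB


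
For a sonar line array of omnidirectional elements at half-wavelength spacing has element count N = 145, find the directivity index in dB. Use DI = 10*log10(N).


DI = 10*log10(145) = 21.61

21.61 dB


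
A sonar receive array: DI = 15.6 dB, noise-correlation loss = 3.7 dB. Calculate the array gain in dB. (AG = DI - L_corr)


AG = DI - L_corr = 15.6 - 3.7 = 11.9

11.9 dB


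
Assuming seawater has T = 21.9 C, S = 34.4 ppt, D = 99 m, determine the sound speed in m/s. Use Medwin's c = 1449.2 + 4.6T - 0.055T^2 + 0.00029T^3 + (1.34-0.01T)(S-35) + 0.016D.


c = 1449.2 + 4.6*21.9 - 0.055*21.9^2 + 0.00029*21.9^3 + (1.34 - 0.01*21.9)*(34.4 - 35) + 0.016*99 = 1527.52

1527.52 m/s


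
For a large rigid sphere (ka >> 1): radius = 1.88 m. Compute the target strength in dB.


-0.54 dB


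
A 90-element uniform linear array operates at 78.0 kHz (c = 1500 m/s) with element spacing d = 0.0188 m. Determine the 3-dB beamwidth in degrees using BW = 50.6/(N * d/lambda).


0.58 deg


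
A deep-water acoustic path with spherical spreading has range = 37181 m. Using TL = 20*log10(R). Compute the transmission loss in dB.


91.41 dB


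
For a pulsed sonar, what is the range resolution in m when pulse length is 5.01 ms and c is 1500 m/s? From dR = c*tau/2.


dR = c*tau/2 = 1500 * 5.01e-3 / 2 = 3.7575

3.7575 m


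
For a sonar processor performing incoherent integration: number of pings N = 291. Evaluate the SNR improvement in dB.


Gain = 5*log10(291) = 12.32

12.32 dB


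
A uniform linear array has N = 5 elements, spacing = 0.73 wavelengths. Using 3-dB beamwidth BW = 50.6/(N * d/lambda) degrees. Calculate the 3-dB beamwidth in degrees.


13.86 deg


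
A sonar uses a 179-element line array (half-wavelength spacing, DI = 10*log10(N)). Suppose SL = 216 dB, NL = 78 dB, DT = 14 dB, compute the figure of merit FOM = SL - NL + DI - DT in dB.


Step 1: DI = 10*log10(179) = 22.53 dB
Step 2: FOM = SL - NL + DI - DT = 216 - 78 + 22.53 - 14 = 146.53

146.53 dB


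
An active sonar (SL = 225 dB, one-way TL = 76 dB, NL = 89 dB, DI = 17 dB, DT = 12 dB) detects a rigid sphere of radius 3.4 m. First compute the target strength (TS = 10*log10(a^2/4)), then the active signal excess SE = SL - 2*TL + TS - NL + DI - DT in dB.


Step 1: TS = 10*log10(3.4^2/4) = 4.61 dB
Step 2: SE = SL - 2*TL + TS - NL + DI - DT = 225 - 2*76 + (4.61) - 89 + 17 - 12 = -6.39

-6.39 dB


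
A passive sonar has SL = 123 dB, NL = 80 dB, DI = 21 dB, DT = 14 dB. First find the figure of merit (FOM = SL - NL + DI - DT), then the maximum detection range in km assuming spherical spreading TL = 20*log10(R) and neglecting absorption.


Step 1: FOM = SL - NL + DI - DT = 123 - 80 + 21 - 14 = 50 dB
Step 2: at max range FOM = TL = 20*log10(R), so R = 10^(50/20) = 316.23 m = 0.32 km

0.32 km


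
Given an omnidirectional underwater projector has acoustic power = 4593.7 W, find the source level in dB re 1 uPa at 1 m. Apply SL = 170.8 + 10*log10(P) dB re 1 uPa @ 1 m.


207.42 dB


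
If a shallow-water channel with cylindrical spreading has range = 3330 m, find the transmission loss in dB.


TL = 10*log10(3330) = 35.22

35.22 dB


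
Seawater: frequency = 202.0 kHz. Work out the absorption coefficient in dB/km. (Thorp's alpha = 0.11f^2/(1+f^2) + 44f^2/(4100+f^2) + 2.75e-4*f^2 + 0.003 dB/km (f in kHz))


f^2 = 40804.0
alpha = 0.11*40804.0/(1+40804.0) + 44*40804.0/(4100+40804.0) + 2.75e-4*40804.0 + 0.003 = 51.317

51.317 dB/km


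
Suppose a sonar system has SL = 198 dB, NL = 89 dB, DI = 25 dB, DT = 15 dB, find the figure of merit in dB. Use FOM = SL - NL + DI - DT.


FOM = SL - NL + DI - DT = 198 - 89 + 25 - 15 = 119

119 dB


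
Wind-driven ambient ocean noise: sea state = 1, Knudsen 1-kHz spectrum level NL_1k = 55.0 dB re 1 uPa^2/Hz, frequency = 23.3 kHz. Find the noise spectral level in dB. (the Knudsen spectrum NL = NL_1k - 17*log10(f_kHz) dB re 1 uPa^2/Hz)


NL = NL_1k - 17*log10(f_kHz) = 55.0 - 17*log10(23.3) = 55.0 - (23.25) = 31.75

31.75 dB


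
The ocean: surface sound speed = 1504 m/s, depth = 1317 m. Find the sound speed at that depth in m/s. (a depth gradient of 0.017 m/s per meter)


c = 1504 + 0.017 * 1317 = 1526.389

1526.389 m/s


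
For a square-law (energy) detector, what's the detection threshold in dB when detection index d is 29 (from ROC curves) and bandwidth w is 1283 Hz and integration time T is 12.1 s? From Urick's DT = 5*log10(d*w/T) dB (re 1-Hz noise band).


17.44 dB


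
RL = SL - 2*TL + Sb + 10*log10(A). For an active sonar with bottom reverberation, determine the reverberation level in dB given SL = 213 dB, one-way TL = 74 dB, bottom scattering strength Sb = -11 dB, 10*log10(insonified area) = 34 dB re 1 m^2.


88 dB


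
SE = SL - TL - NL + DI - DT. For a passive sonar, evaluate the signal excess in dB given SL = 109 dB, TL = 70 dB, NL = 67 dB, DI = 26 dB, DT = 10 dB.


-12 dB


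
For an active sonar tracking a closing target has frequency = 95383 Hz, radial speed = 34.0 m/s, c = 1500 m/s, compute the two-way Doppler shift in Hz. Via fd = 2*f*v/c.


4324.03 Hz


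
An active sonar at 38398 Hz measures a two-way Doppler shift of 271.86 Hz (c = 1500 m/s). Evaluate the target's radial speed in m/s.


From fd = 2*f*v/c, v = c*fd/(2*f) = 1500 * 271.86 / (2*38398) = 5.31

5.31 m/s


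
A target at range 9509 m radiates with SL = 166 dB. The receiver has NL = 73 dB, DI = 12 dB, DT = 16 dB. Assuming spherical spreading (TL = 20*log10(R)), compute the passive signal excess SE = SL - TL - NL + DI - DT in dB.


Step 1: TL = 20*log10(9509) = 79.56 dB
Step 2: SE = 166 - 79.56 - 73 + 12 - 16 = 9.44

9.44 dB


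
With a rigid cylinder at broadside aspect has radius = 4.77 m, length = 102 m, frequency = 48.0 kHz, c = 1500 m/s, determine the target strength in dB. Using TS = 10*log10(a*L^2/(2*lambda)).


lambda = 1500/48000 = 0.03125 m
TS = 10*log10(4.77*102^2/(2*0.03125)) = 59.0

59.0 dB


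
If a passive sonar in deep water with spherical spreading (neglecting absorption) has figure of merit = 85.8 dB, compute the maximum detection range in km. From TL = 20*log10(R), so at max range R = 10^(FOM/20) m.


At max range FOM = TL, so 20*log10(R) = 85.8
R = 10^(85.8/20) = 19498.45 m = 19.5 km

19.5 km


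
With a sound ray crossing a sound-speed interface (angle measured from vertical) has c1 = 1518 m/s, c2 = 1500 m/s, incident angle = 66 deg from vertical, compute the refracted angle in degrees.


64.52 deg


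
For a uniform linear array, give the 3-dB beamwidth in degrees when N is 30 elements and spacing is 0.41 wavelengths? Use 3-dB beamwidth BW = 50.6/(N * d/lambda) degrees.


BW = 50.6 / (30 * 0.41) = 50.6 / 12.3 = 4.11

4.11 deg


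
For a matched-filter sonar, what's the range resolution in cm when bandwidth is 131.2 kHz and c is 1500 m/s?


dR = c/(2*BW) = 1500 / (2 * 131.2e3) = 0.0057 m = 0.57 cm

0.57 cm


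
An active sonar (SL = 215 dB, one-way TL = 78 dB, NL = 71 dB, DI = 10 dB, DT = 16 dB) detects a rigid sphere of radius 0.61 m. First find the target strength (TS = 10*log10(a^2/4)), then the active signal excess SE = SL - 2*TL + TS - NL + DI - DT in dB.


Step 1: TS = 10*log10(0.61^2/4) = -10.31 dB
Step 2: SE = SL - 2*TL + TS - NL + DI - DT = 215 - 2*78 + (-10.31) - 71 + 10 - 16 = -28.31

-28.31 dB


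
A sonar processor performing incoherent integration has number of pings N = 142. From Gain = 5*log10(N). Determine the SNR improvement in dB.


Gain = 5*log10(142) = 10.76

10.76 dB


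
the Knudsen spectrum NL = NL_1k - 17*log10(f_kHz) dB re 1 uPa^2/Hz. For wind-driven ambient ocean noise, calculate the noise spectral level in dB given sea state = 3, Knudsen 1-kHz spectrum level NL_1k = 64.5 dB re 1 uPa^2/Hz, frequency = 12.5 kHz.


NL = NL_1k - 17*log10(f_kHz) = 64.5 - 17*log10(12.5) = 64.5 - (18.65) = 45.85

45.85 dB


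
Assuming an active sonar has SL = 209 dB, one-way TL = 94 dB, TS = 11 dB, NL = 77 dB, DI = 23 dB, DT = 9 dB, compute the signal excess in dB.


-31 dB


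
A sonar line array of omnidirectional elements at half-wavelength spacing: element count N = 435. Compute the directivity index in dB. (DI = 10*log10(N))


26.38 dB


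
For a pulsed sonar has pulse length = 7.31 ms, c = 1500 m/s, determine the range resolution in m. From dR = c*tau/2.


5.4825 m


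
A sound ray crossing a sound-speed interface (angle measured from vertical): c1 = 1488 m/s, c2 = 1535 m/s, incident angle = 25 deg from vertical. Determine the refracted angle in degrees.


sin(theta2) = (c2/c1)*sin(theta1) = (1535/1488)*sin(25 deg) = 0.43597
theta2 = arcsin(0.43597) = 25.85

25.85 deg


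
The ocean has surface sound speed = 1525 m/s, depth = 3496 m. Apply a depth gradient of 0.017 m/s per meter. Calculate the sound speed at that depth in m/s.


1584.432 m/s


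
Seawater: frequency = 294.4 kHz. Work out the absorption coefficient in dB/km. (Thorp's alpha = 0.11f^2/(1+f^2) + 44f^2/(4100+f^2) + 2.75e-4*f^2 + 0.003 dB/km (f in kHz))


f^2 = 86671.36
alpha = 0.11*86671.36/(1+86671.36) + 44*86671.36/(4100+86671.36) + 2.75e-4*86671.36 + 0.003 = 65.96

65.96 dB/km


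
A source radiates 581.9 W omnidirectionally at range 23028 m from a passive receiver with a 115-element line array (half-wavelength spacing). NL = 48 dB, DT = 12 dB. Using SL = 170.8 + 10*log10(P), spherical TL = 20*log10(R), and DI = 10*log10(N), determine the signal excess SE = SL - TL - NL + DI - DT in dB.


Step 1: SL = 170.8 + 10*log10(581.9) = 198.45 dB
Step 2: TL = 20*log10(23028) = 87.25 dB
Step 3: DI = 10*log10(115) = 20.61 dB
Step 4: SE = SL - TL - NL + DI - DT = 198.45 - 87.25 - 48 + 20.61 - 12 = 71.81

71.81 dB


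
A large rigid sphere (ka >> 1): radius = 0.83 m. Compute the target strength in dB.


TS = 10*log10(0.83^2 / 4) = 10*log10(0.172225) = -7.64

-7.64 dB


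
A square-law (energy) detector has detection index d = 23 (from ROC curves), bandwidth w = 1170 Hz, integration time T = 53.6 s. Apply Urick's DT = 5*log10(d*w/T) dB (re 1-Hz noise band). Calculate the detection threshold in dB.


DT = 5*log10(d*w/T) = 5*log10(23 * 1170 / 53.6) = 5*log10(502.05) = 13.5

13.5 dB


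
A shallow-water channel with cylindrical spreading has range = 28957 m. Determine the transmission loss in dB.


44.62 dB


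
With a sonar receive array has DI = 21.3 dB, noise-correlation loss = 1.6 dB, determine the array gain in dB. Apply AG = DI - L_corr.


AG = DI - L_corr = 21.3 - 1.6 = 19.7

19.7 dB


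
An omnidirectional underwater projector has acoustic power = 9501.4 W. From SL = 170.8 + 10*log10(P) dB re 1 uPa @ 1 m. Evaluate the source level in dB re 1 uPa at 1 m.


SL = 170.8 + 10*log10(9501.4) = 170.8 + 39.78 = 210.58

210.58 dB


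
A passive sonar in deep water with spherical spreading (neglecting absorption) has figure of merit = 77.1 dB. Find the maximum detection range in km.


At max range FOM = TL, so 20*log10(R) = 77.1
R = 10^(77.1/20) = 7161.43 m = 7.16 km

7.16 km


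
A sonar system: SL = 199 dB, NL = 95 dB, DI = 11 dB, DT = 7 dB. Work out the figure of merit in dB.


108 dB


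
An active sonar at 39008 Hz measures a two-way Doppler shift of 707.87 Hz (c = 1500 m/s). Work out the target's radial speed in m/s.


13.61 m/s


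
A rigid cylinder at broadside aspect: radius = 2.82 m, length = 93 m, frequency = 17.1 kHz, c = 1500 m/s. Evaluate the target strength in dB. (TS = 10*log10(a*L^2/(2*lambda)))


lambda = 1500/17100 = 0.08772 m
TS = 10*log10(2.82*93^2/(2*0.08772)) = 51.43

51.43 dB


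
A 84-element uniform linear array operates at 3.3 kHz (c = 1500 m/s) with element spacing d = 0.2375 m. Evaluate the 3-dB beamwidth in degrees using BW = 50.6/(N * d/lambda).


Step 1: lambda = 1500/3300 = 0.45455 m
Step 2: d/lambda = 0.2375/0.45455 = 0.5225
Step 3: BW = 50.6/(N * d/lambda) = 50.6/(84 * 0.5225) = 1.15

1.15 deg


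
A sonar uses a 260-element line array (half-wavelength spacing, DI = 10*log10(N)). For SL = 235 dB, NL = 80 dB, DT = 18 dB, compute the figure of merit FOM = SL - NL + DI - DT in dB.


Step 1: DI = 10*log10(260) = 24.15 dB
Step 2: FOM = SL - NL + DI - DT = 235 - 80 + 24.15 - 18 = 161.15

161.15 dB


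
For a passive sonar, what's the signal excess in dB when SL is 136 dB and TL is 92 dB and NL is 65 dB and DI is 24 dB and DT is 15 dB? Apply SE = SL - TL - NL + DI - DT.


SE = SL - TL - NL + DI - DT = 136 - 92 - 65 + 24 - 15 = -12

-12 dB


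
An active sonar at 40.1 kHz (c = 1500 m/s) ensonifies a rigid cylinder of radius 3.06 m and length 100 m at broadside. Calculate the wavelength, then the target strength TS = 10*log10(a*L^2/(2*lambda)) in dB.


Step 1: lambda = c/f = 1500/40100 = 0.03741 m
Step 2: TS = 10*log10(a*L^2/(2*lambda)) = 10*log10(3.06*100^2/(2*0.03741)) = 56.12

56.12 dB


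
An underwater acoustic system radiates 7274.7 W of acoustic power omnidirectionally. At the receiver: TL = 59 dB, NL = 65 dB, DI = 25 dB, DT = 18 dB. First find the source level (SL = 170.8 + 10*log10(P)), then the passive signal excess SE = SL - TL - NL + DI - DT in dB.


Step 1: SL = 170.8 + 10*log10(7274.7) = 209.42 dB
Step 2: SE = SL - TL - NL + DI - DT = 209.42 - 59 - 65 + 25 - 18 = 92.42

92.42 dB


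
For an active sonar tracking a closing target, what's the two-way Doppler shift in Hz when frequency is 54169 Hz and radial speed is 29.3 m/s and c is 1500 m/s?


fd = 2*f*v/c = 2 * 54169 * 29.3 / 1500 = 2116.2

2116.2 Hz


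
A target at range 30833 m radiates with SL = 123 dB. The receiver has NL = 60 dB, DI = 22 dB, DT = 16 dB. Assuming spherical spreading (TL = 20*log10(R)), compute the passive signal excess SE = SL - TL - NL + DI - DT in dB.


Step 1: TL = 20*log10(30833) = 89.78 dB
Step 2: SE = 123 - 89.78 - 60 + 22 - 16 = -20.78

-20.78 dB


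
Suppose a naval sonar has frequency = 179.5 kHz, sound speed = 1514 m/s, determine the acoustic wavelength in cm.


lambda = c/f = 1514 / 179500 = 0.0084 m = 0.84 cm

0.84 cm


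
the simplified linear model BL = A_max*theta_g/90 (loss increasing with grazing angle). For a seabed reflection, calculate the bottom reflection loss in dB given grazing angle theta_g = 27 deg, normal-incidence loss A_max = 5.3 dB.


BL = A_max * theta_g / 90 = 5.3 * 27 / 90 = 1.59

1.59 dB


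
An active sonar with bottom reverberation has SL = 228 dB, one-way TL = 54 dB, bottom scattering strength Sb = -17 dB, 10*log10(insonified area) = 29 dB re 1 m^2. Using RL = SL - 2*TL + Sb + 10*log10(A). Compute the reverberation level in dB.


RL = SL - 2*TL + Sb + 10*log10(A) = 228 - 2*54 + (-17) + 29 = 132

132 dB


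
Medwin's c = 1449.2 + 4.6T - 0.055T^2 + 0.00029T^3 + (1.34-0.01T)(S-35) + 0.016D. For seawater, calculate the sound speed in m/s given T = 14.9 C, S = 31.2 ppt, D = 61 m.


c = 1449.2 + 4.6*14.9 - 0.055*14.9^2 + 0.00029*14.9^3 + (1.34 - 0.01*14.9)*(31.2 - 35) + 0.016*61 = 1502.94

1502.94 m/s


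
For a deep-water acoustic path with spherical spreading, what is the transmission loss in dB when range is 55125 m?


TL = 20*log10(55125) = 94.83

94.83 dB


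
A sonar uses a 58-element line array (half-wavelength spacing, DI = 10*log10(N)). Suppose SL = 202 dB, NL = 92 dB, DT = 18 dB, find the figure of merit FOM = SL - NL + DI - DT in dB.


Step 1: DI = 10*log10(58) = 17.63 dB
Step 2: FOM = SL - NL + DI - DT = 202 - 92 + 17.63 - 18 = 109.63

109.63 dB


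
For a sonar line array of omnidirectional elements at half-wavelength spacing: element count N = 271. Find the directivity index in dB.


DI = 10*log10(271) = 24.33

24.33 dB


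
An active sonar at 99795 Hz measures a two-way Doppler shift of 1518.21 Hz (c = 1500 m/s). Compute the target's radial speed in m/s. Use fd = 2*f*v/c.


From fd = 2*f*v/c, v = c*fd/(2*f) = 1500 * 1518.21 / (2*99795) = 11.41

11.41 m/s


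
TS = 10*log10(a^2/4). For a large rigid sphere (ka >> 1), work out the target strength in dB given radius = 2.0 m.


TS = 10*log10(2.0^2 / 4) = 10*log10(1.0) = 0.0

0.0 dB


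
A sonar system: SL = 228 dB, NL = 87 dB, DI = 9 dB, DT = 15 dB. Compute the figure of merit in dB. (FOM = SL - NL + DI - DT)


FOM = SL - NL + DI - DT = 228 - 87 + 9 - 15 = 135

135 dB


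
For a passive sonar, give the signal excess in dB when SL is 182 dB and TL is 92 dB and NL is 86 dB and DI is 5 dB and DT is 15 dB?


SE = SL - TL - NL + DI - DT = 182 - 92 - 86 + 5 - 15 = -6

-6 dB


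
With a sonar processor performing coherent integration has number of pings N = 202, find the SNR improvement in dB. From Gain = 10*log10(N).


Gain = 10*log10(202) = 23.05

23.05 dB


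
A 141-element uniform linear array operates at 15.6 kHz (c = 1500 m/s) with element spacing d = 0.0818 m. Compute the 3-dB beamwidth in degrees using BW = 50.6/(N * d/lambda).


Step 1: lambda = 1500/15600 = 0.09615 m
Step 2: d/lambda = 0.0818/0.09615 = 0.8508
Step 3: BW = 50.6/(N * d/lambda) = 50.6/(141 * 0.8508) = 0.42

0.42 deg


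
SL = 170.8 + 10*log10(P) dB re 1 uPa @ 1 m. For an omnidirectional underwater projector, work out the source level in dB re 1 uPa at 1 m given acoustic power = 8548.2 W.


210.12 dB


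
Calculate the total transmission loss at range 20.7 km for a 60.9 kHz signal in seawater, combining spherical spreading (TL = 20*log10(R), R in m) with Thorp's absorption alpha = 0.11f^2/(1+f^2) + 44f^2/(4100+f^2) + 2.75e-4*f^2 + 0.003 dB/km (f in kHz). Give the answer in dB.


Step 1 (Thorp): alpha = 0.11*3708.81/(1+3708.81) + 44*3708.81/(4100+3708.81) + 2.75e-4*3708.81 + 0.003 = 22.0308 dB/km
Step 2: TL_spread = 20*log10(20700) = 86.32 dB
Step 3: TL_abs = alpha*R = 22.0308 * 20.7 = 456.04 dB
Step 4: TL_total = 86.32 + 456.04 = 542.36

542.36 dB


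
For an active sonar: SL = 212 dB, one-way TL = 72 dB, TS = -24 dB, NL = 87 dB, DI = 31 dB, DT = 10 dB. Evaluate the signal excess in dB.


-22 dB


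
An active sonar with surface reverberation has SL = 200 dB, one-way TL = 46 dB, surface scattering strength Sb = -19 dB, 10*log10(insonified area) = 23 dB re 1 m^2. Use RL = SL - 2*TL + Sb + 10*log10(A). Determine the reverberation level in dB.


RL = SL - 2*TL + Sb + 10*log10(A) = 200 - 2*46 + (-19) + 23 = 112

112 dB


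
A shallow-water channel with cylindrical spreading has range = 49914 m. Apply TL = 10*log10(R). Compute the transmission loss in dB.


TL = 10*log10(49914) = 46.98

46.98 dB


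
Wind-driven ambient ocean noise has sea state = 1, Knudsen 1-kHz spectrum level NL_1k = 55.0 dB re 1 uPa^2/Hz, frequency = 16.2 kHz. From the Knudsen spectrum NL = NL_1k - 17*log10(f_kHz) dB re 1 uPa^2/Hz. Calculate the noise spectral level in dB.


34.44 dB


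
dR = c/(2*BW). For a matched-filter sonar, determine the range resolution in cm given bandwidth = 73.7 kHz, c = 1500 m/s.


1.02 cm


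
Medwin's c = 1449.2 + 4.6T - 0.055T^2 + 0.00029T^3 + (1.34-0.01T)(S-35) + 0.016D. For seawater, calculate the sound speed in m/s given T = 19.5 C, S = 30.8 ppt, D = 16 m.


c = 1449.2 + 4.6*19.5 - 0.055*19.5^2 + 0.00029*19.5^3 + (1.34 - 0.01*19.5)*(30.8 - 35) + 0.016*16 = 1515.58

1515.58 m/s


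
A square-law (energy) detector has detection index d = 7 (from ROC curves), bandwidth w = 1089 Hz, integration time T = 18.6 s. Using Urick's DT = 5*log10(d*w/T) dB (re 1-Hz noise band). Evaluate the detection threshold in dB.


13.06 dB


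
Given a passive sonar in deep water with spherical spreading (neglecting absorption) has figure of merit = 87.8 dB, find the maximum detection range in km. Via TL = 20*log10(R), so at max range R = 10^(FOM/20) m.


At max range FOM = TL, so 20*log10(R) = 87.8
R = 10^(87.8/20) = 24547.09 m = 24.55 km

24.55 km


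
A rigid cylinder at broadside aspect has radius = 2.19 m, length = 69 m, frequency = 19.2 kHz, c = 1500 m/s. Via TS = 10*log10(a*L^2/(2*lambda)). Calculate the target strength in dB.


lambda = 1500/19200 = 0.07812 m
TS = 10*log10(2.19*69^2/(2*0.07812)) = 48.24

48.24 dB


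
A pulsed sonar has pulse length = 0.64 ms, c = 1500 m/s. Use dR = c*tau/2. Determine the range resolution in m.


dR = c*tau/2 = 1500 * 0.64e-3 / 2 = 0.48

0.48 m


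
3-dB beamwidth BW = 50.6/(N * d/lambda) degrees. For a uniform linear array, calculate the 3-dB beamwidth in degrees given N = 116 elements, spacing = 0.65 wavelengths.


BW = 50.6 / (116 * 0.65) = 50.6 / 75.4 = 0.67

0.67 deg


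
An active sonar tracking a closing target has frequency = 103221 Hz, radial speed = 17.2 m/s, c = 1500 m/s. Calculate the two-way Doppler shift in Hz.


fd = 2*f*v/c = 2 * 103221 * 17.2 / 1500 = 2367.2

2367.2 Hz


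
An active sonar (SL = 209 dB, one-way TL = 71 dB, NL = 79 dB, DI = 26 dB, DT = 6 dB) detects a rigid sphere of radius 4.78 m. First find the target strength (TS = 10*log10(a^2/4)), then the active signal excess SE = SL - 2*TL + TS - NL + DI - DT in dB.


Step 1: TS = 10*log10(4.78^2/4) = 7.57 dB
Step 2: SE = SL - 2*TL + TS - NL + DI - DT = 209 - 2*71 + (7.57) - 79 + 26 - 6 = 15.57

15.57 dB


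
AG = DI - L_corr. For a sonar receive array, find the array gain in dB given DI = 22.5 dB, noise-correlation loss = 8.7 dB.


AG = DI - L_corr = 22.5 - 8.7 = 13.8

13.8 dB


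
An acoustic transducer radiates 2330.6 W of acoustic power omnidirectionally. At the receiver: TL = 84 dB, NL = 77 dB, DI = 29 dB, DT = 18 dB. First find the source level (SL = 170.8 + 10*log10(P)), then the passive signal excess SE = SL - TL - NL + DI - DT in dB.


Step 1: SL = 170.8 + 10*log10(2330.6) = 204.47 dB
Step 2: SE = SL - TL - NL + DI - DT = 204.47 - 84 - 77 + 29 - 18 = 54.47

54.47 dB


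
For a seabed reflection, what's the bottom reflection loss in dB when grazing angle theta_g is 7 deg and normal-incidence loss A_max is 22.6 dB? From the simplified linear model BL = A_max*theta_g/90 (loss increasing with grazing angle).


BL = A_max * theta_g / 90 = 22.6 * 7 / 90 = 1.76

1.76 dB


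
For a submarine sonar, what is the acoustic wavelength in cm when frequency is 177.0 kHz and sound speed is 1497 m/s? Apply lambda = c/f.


lambda = c/f = 1497 / 177000 = 0.0085 m = 0.85 cm

0.85 cm


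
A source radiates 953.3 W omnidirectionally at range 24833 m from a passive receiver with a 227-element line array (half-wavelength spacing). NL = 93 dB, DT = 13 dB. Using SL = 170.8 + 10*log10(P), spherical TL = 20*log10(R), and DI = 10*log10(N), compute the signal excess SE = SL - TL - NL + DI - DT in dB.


Step 1: SL = 170.8 + 10*log10(953.3) = 200.59 dB
Step 2: TL = 20*log10(24833) = 87.9 dB
Step 3: DI = 10*log10(227) = 23.56 dB
Step 4: SE = SL - TL - NL + DI - DT = 200.59 - 87.9 - 93 + 23.56 - 13 = 30.25

30.25 dB


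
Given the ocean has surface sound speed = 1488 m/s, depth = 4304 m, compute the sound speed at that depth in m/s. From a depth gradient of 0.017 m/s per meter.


1561.168 m/s


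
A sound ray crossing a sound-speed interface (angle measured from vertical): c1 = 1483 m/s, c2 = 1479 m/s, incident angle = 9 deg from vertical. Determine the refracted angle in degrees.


sin(theta2) = (c2/c1)*sin(theta1) = (1479/1483)*sin(9 deg) = 0.15601
theta2 = arcsin(0.15601) = 8.98

8.98 deg


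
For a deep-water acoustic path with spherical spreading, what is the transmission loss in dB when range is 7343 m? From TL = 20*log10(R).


77.32 dB


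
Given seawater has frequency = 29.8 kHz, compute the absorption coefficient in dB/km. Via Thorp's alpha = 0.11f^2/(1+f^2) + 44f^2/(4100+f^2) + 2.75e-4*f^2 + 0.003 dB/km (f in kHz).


f^2 = 888.04
alpha = 0.11*888.04/(1+888.04) + 44*888.04/(4100+888.04) + 2.75e-4*888.04 + 0.003 = 8.191

8.191 dB/km


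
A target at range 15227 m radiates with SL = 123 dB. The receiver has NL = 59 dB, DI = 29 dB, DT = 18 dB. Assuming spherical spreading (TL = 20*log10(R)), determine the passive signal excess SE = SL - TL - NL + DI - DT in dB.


Step 1: TL = 20*log10(15227) = 83.65 dB
Step 2: SE = 123 - 83.65 - 59 + 29 - 18 = -8.65

-8.65 dB


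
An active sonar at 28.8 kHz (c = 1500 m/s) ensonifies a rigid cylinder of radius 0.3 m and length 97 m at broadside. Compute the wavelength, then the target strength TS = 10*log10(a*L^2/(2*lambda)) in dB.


Step 1: lambda = c/f = 1500/28800 = 0.05208 m
Step 2: TS = 10*log10(a*L^2/(2*lambda)) = 10*log10(0.3*97^2/(2*0.05208)) = 44.33

44.33 dB


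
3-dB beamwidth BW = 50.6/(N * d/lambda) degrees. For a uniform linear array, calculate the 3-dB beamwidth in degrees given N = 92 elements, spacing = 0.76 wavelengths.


BW = 50.6 / (92 * 0.76) = 50.6 / 69.92 = 0.72

0.72 deg


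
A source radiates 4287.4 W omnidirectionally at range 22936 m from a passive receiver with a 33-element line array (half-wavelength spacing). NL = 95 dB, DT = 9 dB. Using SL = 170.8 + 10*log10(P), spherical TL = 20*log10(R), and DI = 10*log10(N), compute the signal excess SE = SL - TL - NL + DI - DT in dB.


Step 1: SL = 170.8 + 10*log10(4287.4) = 207.12 dB
Step 2: TL = 20*log10(22936) = 87.21 dB
Step 3: DI = 10*log10(33) = 15.19 dB
Step 4: SE = SL - TL - NL + DI - DT = 207.12 - 87.21 - 95 + 15.19 - 9 = 31.1

31.1 dB


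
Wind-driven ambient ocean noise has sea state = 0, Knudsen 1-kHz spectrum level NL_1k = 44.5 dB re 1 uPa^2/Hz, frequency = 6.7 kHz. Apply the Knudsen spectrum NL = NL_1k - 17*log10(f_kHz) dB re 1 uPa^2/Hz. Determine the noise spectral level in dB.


NL = NL_1k - 17*log10(f_kHz) = 44.5 - 17*log10(6.7) = 44.5 - (14.04) = 30.46

30.46 dB


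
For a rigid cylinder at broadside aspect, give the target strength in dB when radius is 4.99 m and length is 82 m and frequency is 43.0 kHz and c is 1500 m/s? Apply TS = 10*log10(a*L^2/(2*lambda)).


lambda = 1500/43000 = 0.03488 m
TS = 10*log10(4.99*82^2/(2*0.03488)) = 56.82

56.82 dB


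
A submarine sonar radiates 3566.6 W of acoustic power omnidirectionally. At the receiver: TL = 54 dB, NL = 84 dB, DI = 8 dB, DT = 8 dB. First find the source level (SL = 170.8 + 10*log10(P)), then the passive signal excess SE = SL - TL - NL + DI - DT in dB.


Step 1: SL = 170.8 + 10*log10(3566.6) = 206.32 dB
Step 2: SE = SL - TL - NL + DI - DT = 206.32 - 54 - 84 + 8 - 8 = 68.32

68.32 dB


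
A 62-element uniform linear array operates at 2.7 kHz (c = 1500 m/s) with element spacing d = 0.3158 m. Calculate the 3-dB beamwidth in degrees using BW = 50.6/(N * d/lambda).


Step 1: lambda = 1500/2700 = 0.55556 m
Step 2: d/lambda = 0.3158/0.55556 = 0.5684
Step 3: BW = 50.6/(N * d/lambda) = 50.6/(62 * 0.5684) = 1.44

1.44 deg


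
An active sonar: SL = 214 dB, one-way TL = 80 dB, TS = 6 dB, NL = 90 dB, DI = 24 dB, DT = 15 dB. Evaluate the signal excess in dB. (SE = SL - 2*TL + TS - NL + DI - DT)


-21 dB


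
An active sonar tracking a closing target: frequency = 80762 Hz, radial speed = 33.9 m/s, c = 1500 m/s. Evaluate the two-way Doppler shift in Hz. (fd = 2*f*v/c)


fd = 2*f*v/c = 2 * 80762 * 33.9 / 1500 = 3650.44

3650.44 Hz


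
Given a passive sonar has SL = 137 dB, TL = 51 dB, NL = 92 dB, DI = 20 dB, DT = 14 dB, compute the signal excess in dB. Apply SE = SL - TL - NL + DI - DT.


SE = SL - TL - NL + DI - DT = 137 - 51 - 92 + 20 - 14 = 0

0 dB


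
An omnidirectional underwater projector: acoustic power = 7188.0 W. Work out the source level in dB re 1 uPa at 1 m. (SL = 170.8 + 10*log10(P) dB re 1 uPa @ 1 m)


209.37 dB


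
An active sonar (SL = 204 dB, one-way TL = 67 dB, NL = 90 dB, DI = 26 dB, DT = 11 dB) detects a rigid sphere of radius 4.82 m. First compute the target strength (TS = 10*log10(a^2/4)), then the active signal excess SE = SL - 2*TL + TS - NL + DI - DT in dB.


Step 1: TS = 10*log10(4.82^2/4) = 7.64 dB
Step 2: SE = SL - 2*TL + TS - NL + DI - DT = 204 - 2*67 + (7.64) - 90 + 26 - 11 = 2.64

2.64 dB
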